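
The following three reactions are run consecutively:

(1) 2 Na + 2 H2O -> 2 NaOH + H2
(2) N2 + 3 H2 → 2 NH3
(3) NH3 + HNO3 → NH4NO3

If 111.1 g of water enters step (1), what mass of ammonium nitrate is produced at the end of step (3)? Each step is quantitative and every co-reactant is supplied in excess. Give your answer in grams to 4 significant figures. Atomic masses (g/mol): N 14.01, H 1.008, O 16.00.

164.6 g

M(H2O) = 2(1.008) + 16.00 = 18.016 g/mol.
M(NH4NO3) = 2(14.01) + 4(1.008) + 3(16.00) = 80.052 g/mol.
n(H2O) = 111.1 / 18.016 = 6.1667 mol.
Reaction (1): H2O→H2 ratio 2:1 ⇒ n(H2) = 3.0834 mol.
Reaction (2): H2→NH3 ratio 3:2 ⇒ n(NH3) = 2.0556 mol.
Reaction (3): NH3→NH4NO3 ratio 1:1 ⇒ n(NH4NO3) = 2.0556 mol.
Mass of NH4NO3 = 2.0556 × 80.052 = 164.55 g.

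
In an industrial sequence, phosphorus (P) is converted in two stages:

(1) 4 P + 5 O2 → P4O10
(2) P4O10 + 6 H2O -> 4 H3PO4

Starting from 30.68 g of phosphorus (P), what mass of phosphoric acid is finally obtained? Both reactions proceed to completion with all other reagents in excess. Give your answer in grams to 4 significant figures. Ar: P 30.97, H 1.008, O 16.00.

97.08 g

M(P) = 30.97 g/mol.
M(H3PO4) = 3(1.008) + 30.97 + 4(16.00) = 97.994 g/mol.
n(P) = 30.680 / 30.97 = 0.99064 mol.
Step 1 gives a 4:1 ratio of P to P4O10, so n(P4O10) = 0.24766 mol.
In step 2 the P4O10:H3PO4 ratio is 1:4, so n(H3PO4) = 0.99064 mol.
Mass of H3PO4 = 0.99064 × 97.994 = 97.076 g.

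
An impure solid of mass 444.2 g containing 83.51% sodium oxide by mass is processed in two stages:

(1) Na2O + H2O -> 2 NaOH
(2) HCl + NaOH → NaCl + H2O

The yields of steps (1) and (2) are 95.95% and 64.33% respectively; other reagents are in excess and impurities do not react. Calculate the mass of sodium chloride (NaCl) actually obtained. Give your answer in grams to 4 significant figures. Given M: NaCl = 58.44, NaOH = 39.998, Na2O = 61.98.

Pure Na2O = 444.2 × 0.8351 = 370.95 g.
n(Na2O) = 370.95 / 61.98 = 5.9850 mol.
Step 1 (Na2O:NaOH = 1:2): theoretical n(NaOH) = 11.970 mol; at 95.95% yield, n(NaOH) = 11.485 mol.
Step 2 (NaOH:NaCl = 1:1): theoretical n(NaCl) = 11.485 mol, so theoretical mass = 11.485 × 58.44 = 671.20 g.
At 64.33% yield, actual mass of NaCl = 671.20 × 0.6433 = 431.78 g.

431.8 g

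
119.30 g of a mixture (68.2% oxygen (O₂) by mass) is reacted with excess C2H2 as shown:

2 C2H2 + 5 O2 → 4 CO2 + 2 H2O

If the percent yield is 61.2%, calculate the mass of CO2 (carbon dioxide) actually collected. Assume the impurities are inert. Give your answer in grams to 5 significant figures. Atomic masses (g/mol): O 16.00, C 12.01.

Pure O2 available = 119.30 g × 0.682 = 81.3626 g.
M(O2) = 2(16.00) = 32.00 g/mol.
M(CO2) = 12.01 + 2(16.00) = 44.01 g/mol.
n(O2) = 81.3626 g / 32.00 g/mol = 2.54258 mol.
From the equation the O2:CO2 mole ratio is 5:4, so n(CO2) = 2.54258 × 4/5 = 2.03407 mol.
Mass of CO2 = 2.03407 mol × 44.01 g/mol = 89.5192 g.
Actual mass collected = 89.5192 g × 0.612 = 54.7858 g.

54.786 g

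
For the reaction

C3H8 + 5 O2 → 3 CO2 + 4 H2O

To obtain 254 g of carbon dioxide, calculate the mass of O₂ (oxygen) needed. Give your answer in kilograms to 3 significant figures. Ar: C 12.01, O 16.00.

M(CO2) = 12.01 + 2(16.00) = 44.01 g/mol.
M(O2) = 2(16.00) = 32.00 g/mol.
n(CO2) = 254.0 g / 44.01 g/mol = 5.771 mol.
From the equation the CO2:O2 mole ratio is 3:5, so n(O2) = 5.771 × 5/3 = 9.619 mol.
Mass of O2 = 9.619 mol × 32.00 g/mol = 307.8 g.
Converting to kg: 307.8 g = 0.308 kg.

0.308 kg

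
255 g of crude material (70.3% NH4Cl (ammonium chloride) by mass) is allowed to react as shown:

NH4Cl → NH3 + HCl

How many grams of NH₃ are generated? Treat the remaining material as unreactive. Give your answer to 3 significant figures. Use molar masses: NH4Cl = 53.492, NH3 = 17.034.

57.1 g

Mass of pure NH4Cl = 255 g × 0.703 = 179.3 g.
n(NH4Cl) = 179.3 g / 53.492 g/mol = 3.351 mol.
From the equation the NH4Cl:NH3 mole ratio is 1:1, so n(NH3) = 3.351 × 1/1 = 3.351 mol.
Mass of NH3 = 3.351 mol × 17.034 g/mol = 57.09 g.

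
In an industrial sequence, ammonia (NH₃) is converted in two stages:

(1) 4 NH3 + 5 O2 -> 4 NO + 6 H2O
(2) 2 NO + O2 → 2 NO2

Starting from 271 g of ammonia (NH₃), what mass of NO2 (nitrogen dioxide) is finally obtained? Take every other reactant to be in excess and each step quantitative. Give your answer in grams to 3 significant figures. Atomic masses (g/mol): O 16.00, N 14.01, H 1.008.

M(NH3) = 14.01 + 3(1.008) = 17.034 g/mol.
M(NO2) = 14.01 + 2(16.00) = 46.01 g/mol.
n(NH3) = 271.0 / 17.034 = 15.91 mol.
Step 1 gives a 4:4 ratio of NH3 to NO, so n(NO) = 15.91 mol.
In step 2 the NO:NO2 ratio is 2:2, so n(NO2) = 15.91 mol.
Mass of NO2 = 15.91 × 46.01 = 732.0 g.

732 g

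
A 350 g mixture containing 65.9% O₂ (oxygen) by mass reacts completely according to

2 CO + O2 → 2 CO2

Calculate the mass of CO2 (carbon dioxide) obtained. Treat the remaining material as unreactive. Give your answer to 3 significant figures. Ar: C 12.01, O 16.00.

634 g

Mass of pure O2 = 350 g × 0.659 = 230.7 g.
M(O2) = 2(16.00) = 32.00 g/mol.
M(CO2) = 12.01 + 2(16.00) = 44.01 g/mol.
n(O2) = 230.7 g / 32.00 g/mol = 7.208 mol.
From the equation the O2:CO2 mole ratio is 1:2, so n(CO2) = 7.208 × 2/1 = 14.42 mol.
Mass of CO2 = 14.42 mol × 44.01 g/mol = 634.4 g.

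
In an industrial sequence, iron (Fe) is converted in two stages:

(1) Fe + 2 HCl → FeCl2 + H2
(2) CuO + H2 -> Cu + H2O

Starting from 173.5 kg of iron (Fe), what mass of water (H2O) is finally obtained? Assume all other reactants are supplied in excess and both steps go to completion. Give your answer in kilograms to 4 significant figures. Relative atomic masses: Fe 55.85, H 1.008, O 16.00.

55.97 kg

M(Fe) = 55.85 g/mol.
M(H2O) = 2(1.008) + 16.00 = 18.016 g/mol.
173.5 kg = 173500 g.
n(Fe) = 173500 / 55.85 = 3106.5 mol.
Step 1 gives a 1:1 ratio of Fe to H2, so n(H2) = 3106.5 mol.
In step 2 the H2:H2O ratio is 1:1, so n(H2O) = 3106.5 mol.
Mass of H2O = 3106.5 × 18.016 = 55967 g = 55.97 kg.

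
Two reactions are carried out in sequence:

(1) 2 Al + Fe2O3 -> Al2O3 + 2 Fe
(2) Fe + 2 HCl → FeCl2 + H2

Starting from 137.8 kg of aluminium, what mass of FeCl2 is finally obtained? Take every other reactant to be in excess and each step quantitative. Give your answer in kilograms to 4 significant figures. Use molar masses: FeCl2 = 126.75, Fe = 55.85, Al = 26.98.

647.4 kg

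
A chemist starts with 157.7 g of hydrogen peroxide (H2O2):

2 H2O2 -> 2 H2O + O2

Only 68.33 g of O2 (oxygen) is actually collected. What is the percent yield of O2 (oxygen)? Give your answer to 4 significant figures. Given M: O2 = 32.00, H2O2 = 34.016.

n(H2O2) = 157.70 g / 34.016 g/mol = 4.6361 mol.
From the equation the H2O2:O2 mole ratio is 2:1, so n(O2) = 4.6361 × 1/2 = 2.3180 mol.
Mass of O2 = 2.3180 mol × 32.00 g/mol = 74.177 g.
This is the theoretical yield. Percent yield = 68.33 g / 74.177 g × 100% = 92.118%.

92.12 %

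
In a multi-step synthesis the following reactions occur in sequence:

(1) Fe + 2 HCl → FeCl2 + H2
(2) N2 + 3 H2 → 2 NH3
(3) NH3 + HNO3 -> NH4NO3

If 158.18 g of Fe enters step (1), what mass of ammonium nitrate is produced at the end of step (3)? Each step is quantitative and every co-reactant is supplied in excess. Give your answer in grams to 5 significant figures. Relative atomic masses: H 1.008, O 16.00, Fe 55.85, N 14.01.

151.15 g

M(Fe) = 55.85 g/mol.
M(NH4NO3) = 2(14.01) + 4(1.008) + 3(16.00) = 80.052 g/mol.
n(Fe) = 158.18 / 55.85 = 2.83223 mol.
Reaction (1): Fe→H2 ratio 1:1 ⇒ n(H2) = 2.83223 mol.
Reaction (2): H2→NH3 ratio 3:2 ⇒ n(NH3) = 1.88815 mol.
Reaction (3): NH3→NH4NO3 ratio 1:1 ⇒ n(NH4NO3) = 1.88815 mol.
Mass of NH4NO3 = 1.88815 × 80.052 = 151.150 g.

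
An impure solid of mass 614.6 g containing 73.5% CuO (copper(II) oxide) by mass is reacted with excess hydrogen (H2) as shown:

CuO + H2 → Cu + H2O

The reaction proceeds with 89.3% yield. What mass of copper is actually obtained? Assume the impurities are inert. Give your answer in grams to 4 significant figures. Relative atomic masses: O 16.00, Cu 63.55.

Pure CuO available = 614.6 g × 0.735 = 451.73 g.
M(CuO) = 63.55 + 16.00 = 79.55 g/mol.
M(Cu) = 63.55 g/mol.
n(CuO) = 451.73 g / 79.55 g/mol = 5.6786 mol.
From the equation the CuO:Cu mole ratio is 1:1, so n(Cu) = 5.6786 × 1/1 = 5.6786 mol.
Mass of Cu = 5.6786 mol × 63.55 g/mol = 360.87 g.
Actual mass collected = 360.87 g × 0.893 = 322.26 g.

322.3 g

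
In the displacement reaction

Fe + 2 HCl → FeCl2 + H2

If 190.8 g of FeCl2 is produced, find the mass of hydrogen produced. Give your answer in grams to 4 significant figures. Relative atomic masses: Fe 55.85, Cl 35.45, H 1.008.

M(FeCl2) = 55.85 + 2(35.45) = 126.75 g/mol.
M(H2) = 2(1.008) = 2.016 g/mol.
n(FeCl2) = 190.80 g / 126.75 g/mol = 1.5053 mol.
From the equation the FeCl2:H2 mole ratio is 1:1, so n(H2) = 1.5053 × 1/1 = 1.5053 mol.
Mass of H2 = 1.5053 mol × 2.016 g/mol = 3.0347 g.

3.035 g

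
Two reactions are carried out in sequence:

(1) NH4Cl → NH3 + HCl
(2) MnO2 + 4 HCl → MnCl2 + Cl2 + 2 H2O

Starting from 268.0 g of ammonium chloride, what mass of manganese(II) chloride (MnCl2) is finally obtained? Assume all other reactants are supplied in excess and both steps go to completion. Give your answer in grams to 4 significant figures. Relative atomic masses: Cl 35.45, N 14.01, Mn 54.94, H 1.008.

M(NH4Cl) = 14.01 + 4(1.008) + 35.45 = 53.492 g/mol.
M(MnCl2) = 54.94 + 2(35.45) = 125.84 g/mol.
n(NH4Cl) = 268.00 / 53.492 = 5.0101 mol.
Step 1 gives a 1:1 ratio of NH4Cl to HCl, so n(HCl) = 5.0101 mol.
In step 2 the HCl:MnCl2 ratio is 4:1, so n(MnCl2) = 1.2525 mol.
Mass of MnCl2 = 1.2525 × 125.84 = 157.62 g.

157.6 g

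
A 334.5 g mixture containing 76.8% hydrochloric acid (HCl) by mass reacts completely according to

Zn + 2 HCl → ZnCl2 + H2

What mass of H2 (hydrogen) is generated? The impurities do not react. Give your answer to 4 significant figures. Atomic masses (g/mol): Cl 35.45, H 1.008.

7.103 g

Mass of pure HCl = 334.5 g × 0.768 = 256.90 g.
M(HCl) = 1.008 + 35.45 = 36.458 g/mol.
M(H2) = 2(1.008) = 2.016 g/mol.
n(HCl) = 256.90 g / 36.458 g/mol = 7.0464 mol.
From the equation the HCl:H2 mole ratio is 2:1, so n(H2) = 7.0464 × 1/2 = 3.5232 mol.
Mass of H2 = 3.5232 mol × 2.016 g/mol = 7.1027 g.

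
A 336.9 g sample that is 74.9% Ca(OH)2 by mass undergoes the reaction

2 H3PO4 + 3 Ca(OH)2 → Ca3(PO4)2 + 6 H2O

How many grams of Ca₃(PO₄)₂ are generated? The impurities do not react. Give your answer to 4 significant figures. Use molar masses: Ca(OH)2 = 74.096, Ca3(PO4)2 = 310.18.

352.1 g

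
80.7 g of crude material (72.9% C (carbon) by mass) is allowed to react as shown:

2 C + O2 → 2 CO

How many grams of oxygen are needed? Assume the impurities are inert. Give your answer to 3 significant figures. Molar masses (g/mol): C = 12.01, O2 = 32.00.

78.4 g

Mass of pure C = 80.7 g × 0.729 = 58.83 g.
n(C) = 58.83 g / 12.01 g/mol = 4.898 mol.
From the equation the C:O2 mole ratio is 2:1, so n(O2) = 4.898 × 1/2 = 2.449 mol.
Mass of O2 = 2.449 mol × 32.00 g/mol = 78.38 g.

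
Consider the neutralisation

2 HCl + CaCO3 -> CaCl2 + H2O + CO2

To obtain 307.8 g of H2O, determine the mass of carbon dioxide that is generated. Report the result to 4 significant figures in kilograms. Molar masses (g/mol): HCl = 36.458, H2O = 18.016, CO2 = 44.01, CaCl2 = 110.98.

n(H2O) = 307.80 g / 18.016 g/mol = 17.085 mol.
From the equation the H2O:CO2 mole ratio is 1:1, so n(CO2) = 17.085 × 1/1 = 17.085 mol.
Mass of CO2 = 17.085 mol × 44.01 g/mol = 751.90 g.
Converting to kg: 751.90 g = 0.7519 kg.

0.7519 kg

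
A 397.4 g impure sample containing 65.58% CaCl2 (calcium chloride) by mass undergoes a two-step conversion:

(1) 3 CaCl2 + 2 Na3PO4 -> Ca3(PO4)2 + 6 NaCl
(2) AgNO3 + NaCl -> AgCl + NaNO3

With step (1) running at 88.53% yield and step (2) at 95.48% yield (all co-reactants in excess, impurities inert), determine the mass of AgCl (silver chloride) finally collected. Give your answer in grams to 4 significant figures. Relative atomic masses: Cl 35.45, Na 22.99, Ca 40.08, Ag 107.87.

569.0 g

Pure CaCl2 = 397.4 × 0.6558 = 260.61 g.
M(CaCl2) = 40.08 + 2(35.45) = 110.98 g/mol.
M(AgCl) = 107.87 + 35.45 = 143.32 g/mol.
n(CaCl2) = 260.61 / 110.98 = 2.3483 mol.
Step 1 (CaCl2:NaCl = 3:6): theoretical n(NaCl) = 4.6966 mol; at 88.53% yield, n(NaCl) = 4.1579 mol.
Step 2 (NaCl:AgCl = 1:1): theoretical n(AgCl) = 4.1579 mol, so theoretical mass = 4.1579 × 143.32 = 595.91 g.
At 95.48% yield, actual mass of AgCl = 595.91 × 0.9548 = 568.98 g.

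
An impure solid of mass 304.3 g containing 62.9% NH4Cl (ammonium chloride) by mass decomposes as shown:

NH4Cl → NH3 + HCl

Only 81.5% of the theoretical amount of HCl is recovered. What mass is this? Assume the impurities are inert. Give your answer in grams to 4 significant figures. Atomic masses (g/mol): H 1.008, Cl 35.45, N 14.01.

106.3 g

Pure NH4Cl available = 304.3 g × 0.629 = 191.40 g.
M(NH4Cl) = 14.01 + 4(1.008) + 35.45 = 53.492 g/mol.
M(HCl) = 1.008 + 35.45 = 36.458 g/mol.
n(NH4Cl) = 191.40 g / 53.492 g/mol = 3.5782 mol.
From the equation the NH4Cl:HCl mole ratio is 1:1, so n(HCl) = 3.5782 × 1/1 = 3.5782 mol.
Mass of HCl = 3.5782 mol × 36.458 g/mol = 130.45 g.
Actual mass collected = 130.45 g × 0.815 = 106.32 g.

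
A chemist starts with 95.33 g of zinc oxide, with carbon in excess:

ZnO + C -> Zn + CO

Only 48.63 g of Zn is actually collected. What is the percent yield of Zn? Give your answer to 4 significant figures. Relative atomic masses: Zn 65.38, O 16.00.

63.50 %

M(ZnO) = 65.38 + 16.00 = 81.38 g/mol.
M(Zn) = 65.38 g/mol.
n(ZnO) = 95.330 g / 81.38 g/mol = 1.1714 mol.
From the equation the ZnO:Zn mole ratio is 1:1, so n(Zn) = 1.1714 × 1/1 = 1.1714 mol.
Mass of Zn = 1.1714 mol × 65.38 g/mol = 76.587 g.
This is the theoretical yield. Percent yield = 48.63 g / 76.587 g × 100% = 63.496%.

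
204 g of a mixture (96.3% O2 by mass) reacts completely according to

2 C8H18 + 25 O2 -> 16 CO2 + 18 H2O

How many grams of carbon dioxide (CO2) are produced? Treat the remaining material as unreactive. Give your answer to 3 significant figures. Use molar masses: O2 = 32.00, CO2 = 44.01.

Mass of pure O2 = 204 g × 0.963 = 196.5 g.
n(O2) = 196.5 g / 32.00 g/mol = 6.139 mol.
From the equation the O2:CO2 mole ratio is 25:16, so n(CO2) = 6.139 × 16/25 = 3.929 mol.
Mass of CO2 = 3.929 mol × 44.01 g/mol = 172.9 g.

173 g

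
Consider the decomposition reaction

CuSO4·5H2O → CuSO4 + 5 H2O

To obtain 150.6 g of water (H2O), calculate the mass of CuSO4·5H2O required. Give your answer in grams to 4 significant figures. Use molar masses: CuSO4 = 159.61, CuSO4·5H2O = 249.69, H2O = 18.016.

417.4 g

n(H2O) = 150.60 g / 18.016 g/mol = 8.3592 mol.
From the equation the H2O:CuSO4·5H2O mole ratio is 5:1, so n(CuSO4·5H2O) = 8.3592 × 1/5 = 1.6718 mol.
Mass of CuSO4·5H2O = 1.6718 mol × 249.69 g/mol = 417.44 g.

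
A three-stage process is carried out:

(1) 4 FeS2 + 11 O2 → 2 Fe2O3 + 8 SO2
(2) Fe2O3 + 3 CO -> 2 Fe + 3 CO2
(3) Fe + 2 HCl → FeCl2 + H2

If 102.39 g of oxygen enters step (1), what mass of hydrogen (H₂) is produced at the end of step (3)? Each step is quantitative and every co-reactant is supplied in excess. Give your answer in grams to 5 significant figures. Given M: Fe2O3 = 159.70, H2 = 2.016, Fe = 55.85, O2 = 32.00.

2.3457 g

n(O2) = 102.39 / 32.00 = 3.19969 mol.
Reaction (1): O2→Fe2O3 ratio 11:2 ⇒ n(Fe2O3) = 0.581761 mol.
Reaction (2): Fe2O3→Fe ratio 1:2 ⇒ n(Fe) = 1.16352 mol.
Reaction (3): Fe→H2 ratio 1:1 ⇒ n(H2) = 1.16352 mol.
Mass of H2 = 1.16352 × 2.016 = 2.34566 g.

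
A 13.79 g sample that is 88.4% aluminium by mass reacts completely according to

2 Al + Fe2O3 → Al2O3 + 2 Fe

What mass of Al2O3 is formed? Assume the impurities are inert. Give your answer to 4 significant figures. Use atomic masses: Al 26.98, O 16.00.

23.03 g

Mass of pure Al = 13.79 g × 0.884 = 12.190 g.
M(Al) = 26.98 g/mol.
M(Al2O3) = 2(26.98) + 3(16.00) = 101.96 g/mol.
n(Al) = 12.190 g / 26.98 g/mol = 0.45183 mol.
From the equation the Al:Al2O3 mole ratio is 2:1, so n(Al2O3) = 0.45183 × 1/2 = 0.22591 mol.
Mass of Al2O3 = 0.22591 mol × 101.96 g/mol = 23.034 g.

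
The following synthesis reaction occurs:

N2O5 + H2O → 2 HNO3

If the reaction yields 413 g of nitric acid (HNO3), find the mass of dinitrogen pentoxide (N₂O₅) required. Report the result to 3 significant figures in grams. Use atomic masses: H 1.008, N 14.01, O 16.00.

354 g

M(HNO3) = 1.008 + 14.01 + 3(16.00) = 63.018 g/mol.
M(N2O5) = 2(14.01) + 5(16.00) = 108.02 g/mol.
n(HNO3) = 413.0 g / 63.018 g/mol = 6.554 mol.
From the equation the HNO3:N2O5 mole ratio is 2:1, so n(N2O5) = 6.554 × 1/2 = 3.277 mol.
Mass of N2O5 = 3.277 mol × 108.02 g/mol = 354.0 g.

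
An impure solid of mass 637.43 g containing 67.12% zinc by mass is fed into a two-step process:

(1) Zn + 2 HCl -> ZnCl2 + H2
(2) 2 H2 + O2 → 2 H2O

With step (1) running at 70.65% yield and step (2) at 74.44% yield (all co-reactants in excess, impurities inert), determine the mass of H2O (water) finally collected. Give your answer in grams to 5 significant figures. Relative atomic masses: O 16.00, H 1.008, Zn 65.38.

62.004 g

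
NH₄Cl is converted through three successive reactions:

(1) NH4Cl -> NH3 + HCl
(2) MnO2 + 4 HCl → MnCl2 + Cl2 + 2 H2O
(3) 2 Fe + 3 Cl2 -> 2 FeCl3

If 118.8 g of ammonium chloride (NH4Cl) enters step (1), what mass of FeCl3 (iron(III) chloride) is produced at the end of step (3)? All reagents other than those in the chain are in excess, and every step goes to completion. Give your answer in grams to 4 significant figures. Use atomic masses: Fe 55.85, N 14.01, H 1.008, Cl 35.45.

60.04 g

M(NH4Cl) = 14.01 + 4(1.008) + 35.45 = 53.492 g/mol.
M(FeCl3) = 55.85 + 3(35.45) = 162.20 g/mol.
n(NH4Cl) = 118.8 / 53.492 = 2.2209 mol.
Reaction (1): NH4Cl→HCl ratio 1:1 ⇒ n(HCl) = 2.2209 mol.
Reaction (2): HCl→Cl2 ratio 4:1 ⇒ n(Cl2) = 0.55522 mol.
Reaction (3): Cl2→FeCl3 ratio 3:2 ⇒ n(FeCl3) = 0.37015 mol.
Mass of FeCl3 = 0.37015 × 162.20 = 60.038 g.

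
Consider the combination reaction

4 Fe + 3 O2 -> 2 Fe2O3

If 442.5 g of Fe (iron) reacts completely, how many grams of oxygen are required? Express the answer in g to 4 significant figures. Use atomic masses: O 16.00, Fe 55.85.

190.2 g

M(Fe) = 55.85 g/mol.
M(O2) = 2(16.00) = 32.00 g/mol.
n(Fe) = 442.50 g / 55.85 g/mol = 7.9230 mol.
From the equation the Fe:O2 mole ratio is 4:3, so n(O2) = 7.9230 × 3/4 = 5.9423 mol.
Mass of O2 = 5.9423 mol × 32.00 g/mol = 190.15 g.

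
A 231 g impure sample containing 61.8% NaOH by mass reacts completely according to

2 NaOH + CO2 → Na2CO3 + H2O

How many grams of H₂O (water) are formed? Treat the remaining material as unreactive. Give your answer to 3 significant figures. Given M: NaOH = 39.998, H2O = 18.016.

32.2 g

Mass of pure NaOH = 231 g × 0.618 = 142.8 g.
n(NaOH) = 142.8 g / 39.998 g/mol = 3.569 mol.
From the equation the NaOH:H2O mole ratio is 2:1, so n(H2O) = 3.569 × 1/2 = 1.785 mol.
Mass of H2O = 1.785 mol × 18.016 g/mol = 32.15 g.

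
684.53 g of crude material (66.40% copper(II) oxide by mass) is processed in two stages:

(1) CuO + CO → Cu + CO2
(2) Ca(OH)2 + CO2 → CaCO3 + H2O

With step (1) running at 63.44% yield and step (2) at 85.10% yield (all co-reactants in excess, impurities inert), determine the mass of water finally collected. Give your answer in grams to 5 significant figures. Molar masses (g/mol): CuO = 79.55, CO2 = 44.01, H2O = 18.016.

55.574 g

Pure CuO = 684.53 × 0.6640 = 454.528 g.
n(CuO) = 454.528 / 79.55 = 5.71374 mol.
Step 1 (CuO:CO2 = 1:1): theoretical n(CO2) = 5.71374 mol; at 63.44% yield, n(CO2) = 3.62480 mol.
Step 2 (CO2:H2O = 1:1): theoretical n(H2O) = 3.62480 mol, so theoretical mass = 3.62480 × 18.016 = 65.3043 g.
At 85.10% yield, actual mass of H2O = 65.3043 × 0.8510 = 55.5740 g.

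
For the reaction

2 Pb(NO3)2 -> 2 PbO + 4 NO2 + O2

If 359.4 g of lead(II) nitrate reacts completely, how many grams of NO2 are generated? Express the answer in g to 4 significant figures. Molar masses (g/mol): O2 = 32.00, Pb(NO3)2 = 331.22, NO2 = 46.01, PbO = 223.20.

n(Pb(NO3)2) = 359.40 g / 331.22 g/mol = 1.0851 mol.
From the equation the Pb(NO3)2:NO2 mole ratio is 2:4, so n(NO2) = 1.0851 × 4/2 = 2.1702 mol.
Mass of NO2 = 2.1702 mol × 46.01 g/mol = 99.849 g.

99.85 g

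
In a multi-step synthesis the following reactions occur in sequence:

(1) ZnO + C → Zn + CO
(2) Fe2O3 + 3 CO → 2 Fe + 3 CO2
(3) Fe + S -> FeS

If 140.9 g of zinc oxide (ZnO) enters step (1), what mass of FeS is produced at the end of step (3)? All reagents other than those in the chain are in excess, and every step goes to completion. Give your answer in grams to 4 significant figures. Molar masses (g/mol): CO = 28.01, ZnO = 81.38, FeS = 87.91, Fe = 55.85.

101.5 g

n(ZnO) = 140.9 / 81.38 = 1.7314 mol.
Reaction (1): ZnO→CO ratio 1:1 ⇒ n(CO) = 1.7314 mol.
Reaction (2): CO→Fe ratio 3:2 ⇒ n(Fe) = 1.1543 mol.
Reaction (3): Fe→FeS ratio 1:1 ⇒ n(FeS) = 1.1543 mol.
Mass of FeS = 1.1543 × 87.91 = 101.47 g.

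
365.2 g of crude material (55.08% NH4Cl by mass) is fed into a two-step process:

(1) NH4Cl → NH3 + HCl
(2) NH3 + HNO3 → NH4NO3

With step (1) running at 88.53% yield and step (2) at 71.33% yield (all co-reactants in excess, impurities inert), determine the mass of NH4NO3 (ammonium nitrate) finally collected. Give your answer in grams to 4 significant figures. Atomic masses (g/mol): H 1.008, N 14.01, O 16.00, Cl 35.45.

Pure NH4Cl = 365.2 × 0.5508 = 201.15 g.
M(NH4Cl) = 14.01 + 4(1.008) + 35.45 = 53.492 g/mol.
M(NH4NO3) = 2(14.01) + 4(1.008) + 3(16.00) = 80.052 g/mol.
n(NH4Cl) = 201.15 / 53.492 = 3.7604 mol.
Step 1 (NH4Cl:NH3 = 1:1): theoretical n(NH3) = 3.7604 mol; at 88.53% yield, n(NH3) = 3.3291 mol.
Step 2 (NH3:NH4NO3 = 1:1): theoretical n(NH4NO3) = 3.3291 mol, so theoretical mass = 3.3291 × 80.052 = 266.50 g.
At 71.33% yield, actual mass of NH4NO3 = 266.50 × 0.7133 = 190.10 g.

190.1 g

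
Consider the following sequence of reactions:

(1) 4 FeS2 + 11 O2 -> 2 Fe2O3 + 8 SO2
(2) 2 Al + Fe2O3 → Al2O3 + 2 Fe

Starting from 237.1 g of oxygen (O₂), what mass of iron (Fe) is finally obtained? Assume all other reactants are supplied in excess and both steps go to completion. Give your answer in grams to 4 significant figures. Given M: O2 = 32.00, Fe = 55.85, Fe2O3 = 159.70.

150.5 g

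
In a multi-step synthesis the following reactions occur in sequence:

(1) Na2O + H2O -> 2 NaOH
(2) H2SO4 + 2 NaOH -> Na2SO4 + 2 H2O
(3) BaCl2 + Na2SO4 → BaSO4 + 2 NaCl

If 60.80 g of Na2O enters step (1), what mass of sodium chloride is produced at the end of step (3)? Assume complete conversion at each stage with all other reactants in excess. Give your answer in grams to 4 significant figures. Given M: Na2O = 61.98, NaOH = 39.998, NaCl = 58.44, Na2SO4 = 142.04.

114.7 g

n(Na2O) = 60.80 / 61.98 = 0.98096 mol.
Reaction (1): Na2O→NaOH ratio 1:2 ⇒ n(NaOH) = 1.9619 mol.
Reaction (2): NaOH→Na2SO4 ratio 2:1 ⇒ n(Na2SO4) = 0.98096 mol.
Reaction (3): Na2SO4→NaCl ratio 1:2 ⇒ n(NaCl) = 1.9619 mol.
Mass of NaCl = 1.9619 × 58.44 = 114.65 g.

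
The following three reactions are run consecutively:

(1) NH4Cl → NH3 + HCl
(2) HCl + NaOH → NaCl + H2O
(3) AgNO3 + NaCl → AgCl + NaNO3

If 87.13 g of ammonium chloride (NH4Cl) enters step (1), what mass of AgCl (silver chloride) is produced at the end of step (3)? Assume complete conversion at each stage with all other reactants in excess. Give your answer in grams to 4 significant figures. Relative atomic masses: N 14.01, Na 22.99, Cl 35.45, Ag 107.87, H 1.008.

233.4 g

M(NH4Cl) = 14.01 + 4(1.008) + 35.45 = 53.492 g/mol.
M(AgCl) = 107.87 + 35.45 = 143.32 g/mol.
n(NH4Cl) = 87.13 / 53.492 = 1.6288 mol.
Reaction (1): NH4Cl→HCl ratio 1:1 ⇒ n(HCl) = 1.6288 mol.
Reaction (2): HCl→NaCl ratio 1:1 ⇒ n(NaCl) = 1.6288 mol.
Reaction (3): NaCl→AgCl ratio 1:1 ⇒ n(AgCl) = 1.6288 mol.
Mass of AgCl = 1.6288 × 143.32 = 233.45 g.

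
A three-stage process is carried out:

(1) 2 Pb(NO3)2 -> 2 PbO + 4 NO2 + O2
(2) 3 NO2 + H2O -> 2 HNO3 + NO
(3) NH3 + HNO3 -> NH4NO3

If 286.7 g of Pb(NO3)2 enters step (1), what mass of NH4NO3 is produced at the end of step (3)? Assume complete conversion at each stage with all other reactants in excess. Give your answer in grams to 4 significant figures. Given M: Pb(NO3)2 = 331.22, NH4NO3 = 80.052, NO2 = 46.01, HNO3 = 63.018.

n(Pb(NO3)2) = 286.7 / 331.22 = 0.86559 mol.
Reaction (1): Pb(NO3)2→NO2 ratio 2:4 ⇒ n(NO2) = 1.7312 mol.
Reaction (2): NO2→HNO3 ratio 3:2 ⇒ n(HNO3) = 1.1541 mol.
Reaction (3): HNO3→NH4NO3 ratio 1:1 ⇒ n(NH4NO3) = 1.1541 mol.
Mass of NH4NO3 = 1.1541 × 80.052 = 92.389 g.

92.39 g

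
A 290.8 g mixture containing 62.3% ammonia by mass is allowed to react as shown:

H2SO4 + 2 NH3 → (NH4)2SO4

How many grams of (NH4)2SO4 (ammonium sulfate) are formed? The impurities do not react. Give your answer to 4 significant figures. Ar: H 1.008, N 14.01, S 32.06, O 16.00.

Mass of pure NH3 = 290.8 g × 0.623 = 181.17 g.
M(NH3) = 14.01 + 3(1.008) = 17.034 g/mol.
M((NH4)2SO4) = 2(14.01) + 8(1.008) + 32.06 + 4(16.00) = 132.144 g/mol.
n(NH3) = 181.17 g / 17.034 g/mol = 10.636 mol.
From the equation the NH3:(NH4)2SO4 mole ratio is 2:1, so n((NH4)2SO4) = 10.636 × 1/2 = 5.3178 mol.
Mass of (NH4)2SO4 = 5.3178 mol × 132.144 g/mol = 702.72 g.

702.7 g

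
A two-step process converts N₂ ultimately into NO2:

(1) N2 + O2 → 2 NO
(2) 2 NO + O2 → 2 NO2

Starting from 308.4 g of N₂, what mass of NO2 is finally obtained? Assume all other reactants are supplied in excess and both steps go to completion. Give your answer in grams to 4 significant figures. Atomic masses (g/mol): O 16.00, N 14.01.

M(N2) = 2(14.01) = 28.02 g/mol.
M(NO2) = 14.01 + 2(16.00) = 46.01 g/mol.
n(N2) = 308.40 / 28.02 = 11.006 mol.
Step 1 gives a 1:2 ratio of N2 to NO, so n(NO) = 22.013 mol.
In step 2 the NO:NO2 ratio is 2:2, so n(NO2) = 22.013 mol.
Mass of NO2 = 22.013 × 46.01 = 1012.8 g.

1013 g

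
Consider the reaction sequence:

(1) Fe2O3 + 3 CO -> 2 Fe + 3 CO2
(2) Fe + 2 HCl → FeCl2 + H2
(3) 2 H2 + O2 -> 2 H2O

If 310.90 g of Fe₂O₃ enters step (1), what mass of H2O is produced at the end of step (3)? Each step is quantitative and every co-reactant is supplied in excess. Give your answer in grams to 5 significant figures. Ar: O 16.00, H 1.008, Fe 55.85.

70.146 g

M(Fe2O3) = 2(55.85) + 3(16.00) = 159.70 g/mol.
M(H2O) = 2(1.008) + 16.00 = 18.016 g/mol.
n(Fe2O3) = 310.90 / 159.70 = 1.94678 mol.
Reaction (1): Fe2O3→Fe ratio 1:2 ⇒ n(Fe) = 3.89355 mol.
Reaction (2): Fe→H2 ratio 1:1 ⇒ n(H2) = 3.89355 mol.
Reaction (3): H2→H2O ratio 2:2 ⇒ n(H2O) = 3.89355 mol.
Mass of H2O = 3.89355 × 18.016 = 70.1462 g.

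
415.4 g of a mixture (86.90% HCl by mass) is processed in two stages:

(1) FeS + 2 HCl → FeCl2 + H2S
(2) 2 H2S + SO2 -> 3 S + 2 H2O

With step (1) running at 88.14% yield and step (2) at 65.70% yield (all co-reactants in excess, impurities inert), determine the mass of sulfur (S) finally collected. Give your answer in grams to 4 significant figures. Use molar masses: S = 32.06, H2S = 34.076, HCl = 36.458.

Pure HCl = 415.4 × 0.8690 = 360.98 g.
n(HCl) = 360.98 / 36.458 = 9.9013 mol.
Step 1 (HCl:H2S = 2:1): theoretical n(H2S) = 4.9507 mol; at 88.14% yield, n(H2S) = 4.3635 mol.
Step 2 (H2S:S = 2:3): theoretical n(S) = 6.5453 mol, so theoretical mass = 6.5453 × 32.06 = 209.84 g.
At 65.70% yield, actual mass of S = 209.84 × 0.6570 = 137.87 g.

137.9 g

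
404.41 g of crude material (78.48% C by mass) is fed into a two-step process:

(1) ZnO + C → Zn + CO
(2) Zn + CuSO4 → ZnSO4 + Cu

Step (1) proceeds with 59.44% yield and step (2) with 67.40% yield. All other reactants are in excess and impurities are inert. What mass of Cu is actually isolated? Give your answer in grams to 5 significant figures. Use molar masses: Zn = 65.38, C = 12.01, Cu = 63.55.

Pure C = 404.41 × 0.7848 = 317.381 g.
n(C) = 317.381 / 12.01 = 26.4264 mol.
Step 1 (C:Zn = 1:1): theoretical n(Zn) = 26.4264 mol; at 59.44% yield, n(Zn) = 15.7078 mol.
Step 2 (Zn:Cu = 1:1): theoretical n(Cu) = 15.7078 mol, so theoretical mass = 15.7078 × 63.55 = 998.234 g.
At 67.40% yield, actual mass of Cu = 998.234 × 0.6740 = 672.810 g.

672.81 g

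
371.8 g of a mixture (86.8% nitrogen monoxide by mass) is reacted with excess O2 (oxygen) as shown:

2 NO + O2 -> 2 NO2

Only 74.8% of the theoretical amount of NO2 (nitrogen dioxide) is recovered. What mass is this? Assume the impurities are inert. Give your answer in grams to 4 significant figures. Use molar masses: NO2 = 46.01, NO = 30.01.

Pure NO available = 371.8 g × 0.868 = 322.72 g.
n(NO) = 322.72 g / 30.01 g/mol = 10.754 mol.
From the equation the NO:NO2 mole ratio is 2:2, so n(NO2) = 10.754 × 2/2 = 10.754 mol.
Mass of NO2 = 10.754 mol × 46.01 g/mol = 494.78 g.
Actual mass collected = 494.78 g × 0.748 = 370.10 g.

370.1 g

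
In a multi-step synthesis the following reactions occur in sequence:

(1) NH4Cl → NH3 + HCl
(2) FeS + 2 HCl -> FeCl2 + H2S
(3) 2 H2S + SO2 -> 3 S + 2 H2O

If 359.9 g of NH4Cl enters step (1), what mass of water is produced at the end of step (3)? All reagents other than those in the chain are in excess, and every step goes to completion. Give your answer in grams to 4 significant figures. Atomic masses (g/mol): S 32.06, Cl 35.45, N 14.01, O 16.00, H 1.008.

60.61 g

M(NH4Cl) = 14.01 + 4(1.008) + 35.45 = 53.492 g/mol.
M(H2O) = 2(1.008) + 16.00 = 18.016 g/mol.
n(NH4Cl) = 359.9 / 53.492 = 6.7281 mol.
Reaction (1): NH4Cl→HCl ratio 1:1 ⇒ n(HCl) = 6.7281 mol.
Reaction (2): HCl→H2S ratio 2:1 ⇒ n(H2S) = 3.3641 mol.
Reaction (3): H2S→H2O ratio 2:2 ⇒ n(H2O) = 3.3641 mol.
Mass of H2O = 3.3641 × 18.016 = 60.607 g.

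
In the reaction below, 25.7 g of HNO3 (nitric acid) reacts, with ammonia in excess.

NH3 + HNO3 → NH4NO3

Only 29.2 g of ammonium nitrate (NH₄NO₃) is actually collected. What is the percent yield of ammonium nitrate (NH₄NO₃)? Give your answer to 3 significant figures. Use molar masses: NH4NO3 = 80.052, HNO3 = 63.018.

n(HNO3) = 25.70 g / 63.018 g/mol = 0.4078 mol.
From the equation the HNO3:NH4NO3 mole ratio is 1:1, so n(NH4NO3) = 0.4078 × 1/1 = 0.4078 mol.
Mass of NH4NO3 = 0.4078 mol × 80.052 g/mol = 32.65 g.
This is the theoretical yield. Percent yield = 29.2 g / 32.65 g × 100% = 89.44%.

89.4 %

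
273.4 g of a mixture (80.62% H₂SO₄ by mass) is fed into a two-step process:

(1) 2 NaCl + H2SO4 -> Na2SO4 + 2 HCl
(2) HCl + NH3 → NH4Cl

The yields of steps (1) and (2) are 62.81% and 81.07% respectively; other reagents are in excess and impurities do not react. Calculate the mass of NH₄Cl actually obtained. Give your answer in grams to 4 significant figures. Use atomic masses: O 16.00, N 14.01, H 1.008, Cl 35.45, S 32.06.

Pure H2SO4 = 273.4 × 0.8062 = 220.42 g.
M(H2SO4) = 2(1.008) + 32.06 + 4(16.00) = 98.076 g/mol.
M(NH4Cl) = 14.01 + 4(1.008) + 35.45 = 53.492 g/mol.
n(H2SO4) = 220.42 / 98.076 = 2.2474 mol.
Step 1 (H2SO4:HCl = 1:2): theoretical n(HCl) = 4.4948 mol; at 62.81% yield, n(HCl) = 2.8232 mol.
Step 2 (HCl:NH4Cl = 1:1): theoretical n(NH4Cl) = 2.8232 mol, so theoretical mass = 2.8232 × 53.492 = 151.02 g.
At 81.07% yield, actual mass of NH4Cl = 151.02 × 0.8107 = 122.43 g.

122.4 g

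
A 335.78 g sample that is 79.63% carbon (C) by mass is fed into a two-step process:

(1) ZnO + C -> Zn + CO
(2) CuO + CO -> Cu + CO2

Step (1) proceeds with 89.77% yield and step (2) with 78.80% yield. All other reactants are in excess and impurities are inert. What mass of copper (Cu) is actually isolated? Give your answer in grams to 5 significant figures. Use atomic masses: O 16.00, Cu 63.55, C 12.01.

Pure C = 335.78 × 0.7963 = 267.382 g.
M(C) = 12.01 g/mol.
M(Cu) = 63.55 g/mol.
n(C) = 267.382 / 12.01 = 22.2632 mol.
Step 1 (C:CO = 1:1): theoretical n(CO) = 22.2632 mol; at 89.77% yield, n(CO) = 19.9857 mol.
Step 2 (CO:Cu = 1:1): theoretical n(Cu) = 19.9857 mol, so theoretical mass = 19.9857 × 63.55 = 1270.09 g.
At 78.80% yield, actual mass of Cu = 1270.09 × 0.7880 = 1000.83 g.

1000.8 g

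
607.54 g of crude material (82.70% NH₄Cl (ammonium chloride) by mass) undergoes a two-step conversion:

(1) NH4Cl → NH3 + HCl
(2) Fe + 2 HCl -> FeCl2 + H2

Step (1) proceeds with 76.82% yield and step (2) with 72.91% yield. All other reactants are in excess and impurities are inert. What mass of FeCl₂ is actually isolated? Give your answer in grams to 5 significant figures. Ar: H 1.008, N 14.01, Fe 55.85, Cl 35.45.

Pure NH4Cl = 607.54 × 0.8270 = 502.436 g.
M(NH4Cl) = 14.01 + 4(1.008) + 35.45 = 53.492 g/mol.
M(FeCl2) = 55.85 + 2(35.45) = 126.75 g/mol.
n(NH4Cl) = 502.436 / 53.492 = 9.39272 mol.
Step 1 (NH4Cl:HCl = 1:1): theoretical n(HCl) = 9.39272 mol; at 76.82% yield, n(HCl) = 7.21549 mol.
Step 2 (HCl:FeCl2 = 2:1): theoretical n(FeCl2) = 3.60775 mol, so theoretical mass = 3.60775 × 126.75 = 457.282 g.
At 72.91% yield, actual mass of FeCl2 = 457.282 × 0.7291 = 333.404 g.

333.40 g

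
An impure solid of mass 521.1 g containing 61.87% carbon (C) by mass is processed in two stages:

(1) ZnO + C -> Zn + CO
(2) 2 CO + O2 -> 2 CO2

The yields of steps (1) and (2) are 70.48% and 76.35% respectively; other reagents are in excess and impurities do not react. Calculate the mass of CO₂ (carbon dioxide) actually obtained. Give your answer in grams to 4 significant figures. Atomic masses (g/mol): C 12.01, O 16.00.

Pure C = 521.1 × 0.6187 = 322.40 g.
M(C) = 12.01 g/mol.
M(CO2) = 12.01 + 2(16.00) = 44.01 g/mol.
n(C) = 322.40 / 12.01 = 26.845 mol.
Step 1 (C:CO = 1:1): theoretical n(CO) = 26.845 mol; at 70.48% yield, n(CO) = 18.920 mol.
Step 2 (CO:CO2 = 2:2): theoretical n(CO2) = 18.920 mol, so theoretical mass = 18.920 × 44.01 = 832.67 g.
At 76.35% yield, actual mass of CO2 = 832.67 × 0.7635 = 635.75 g.

635.7 g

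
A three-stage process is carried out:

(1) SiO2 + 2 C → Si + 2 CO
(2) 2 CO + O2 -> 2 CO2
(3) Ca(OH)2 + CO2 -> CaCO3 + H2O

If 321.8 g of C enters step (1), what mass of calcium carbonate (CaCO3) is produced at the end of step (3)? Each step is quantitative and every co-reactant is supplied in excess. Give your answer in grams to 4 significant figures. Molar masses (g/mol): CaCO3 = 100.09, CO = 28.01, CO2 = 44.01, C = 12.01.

n(C) = 321.8 / 12.01 = 26.794 mol.
Reaction (1): C→CO ratio 2:2 ⇒ n(CO) = 26.794 mol.
Reaction (2): CO→CO2 ratio 2:2 ⇒ n(CO2) = 26.794 mol.
Reaction (3): CO2→CaCO3 ratio 1:1 ⇒ n(CaCO3) = 26.794 mol.
Mass of CaCO3 = 26.794 × 100.09 = 2681.8 g.

2682 g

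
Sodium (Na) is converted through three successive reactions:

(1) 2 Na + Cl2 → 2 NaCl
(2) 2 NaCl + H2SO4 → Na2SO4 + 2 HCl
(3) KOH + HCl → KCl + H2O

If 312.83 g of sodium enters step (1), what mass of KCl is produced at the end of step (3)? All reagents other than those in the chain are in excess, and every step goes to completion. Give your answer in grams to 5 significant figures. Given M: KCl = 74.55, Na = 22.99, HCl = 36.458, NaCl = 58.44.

n(Na) = 312.83 / 22.99 = 13.6072 mol.
Reaction (1): Na→NaCl ratio 2:2 ⇒ n(NaCl) = 13.6072 mol.
Reaction (2): NaCl→HCl ratio 2:2 ⇒ n(HCl) = 13.6072 mol.
Reaction (3): HCl→KCl ratio 1:1 ⇒ n(KCl) = 13.6072 mol.
Mass of KCl = 13.6072 × 74.55 = 1014.42 g.

1014.4 g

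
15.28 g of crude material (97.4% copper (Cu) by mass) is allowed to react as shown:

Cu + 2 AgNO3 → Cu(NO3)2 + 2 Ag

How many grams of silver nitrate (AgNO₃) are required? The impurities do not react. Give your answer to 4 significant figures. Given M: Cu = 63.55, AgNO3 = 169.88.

79.57 g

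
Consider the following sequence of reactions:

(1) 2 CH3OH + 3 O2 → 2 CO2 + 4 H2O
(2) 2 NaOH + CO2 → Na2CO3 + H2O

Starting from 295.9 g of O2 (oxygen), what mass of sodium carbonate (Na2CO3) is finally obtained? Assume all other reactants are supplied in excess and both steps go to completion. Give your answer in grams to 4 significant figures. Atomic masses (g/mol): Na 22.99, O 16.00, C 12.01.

M(O2) = 2(16.00) = 32.00 g/mol.
M(Na2CO3) = 2(22.99) + 12.01 + 3(16.00) = 105.99 g/mol.
n(O2) = 295.90 / 32.00 = 9.2469 mol.
Step 1 gives a 3:2 ratio of O2 to CO2, so n(CO2) = 6.1646 mol.
In step 2 the CO2:Na2CO3 ratio is 1:1, so n(Na2CO3) = 6.1646 mol.
Mass of Na2CO3 = 6.1646 × 105.99 = 653.38 g.

653.4 g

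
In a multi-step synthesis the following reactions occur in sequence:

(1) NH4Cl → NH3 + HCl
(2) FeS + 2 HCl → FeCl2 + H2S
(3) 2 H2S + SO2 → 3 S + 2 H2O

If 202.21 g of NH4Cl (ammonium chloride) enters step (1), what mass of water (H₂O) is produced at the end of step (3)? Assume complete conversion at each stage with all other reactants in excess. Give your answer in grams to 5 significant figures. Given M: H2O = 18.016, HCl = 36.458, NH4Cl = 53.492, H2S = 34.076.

n(NH4Cl) = 202.21 / 53.492 = 3.78019 mol.
Reaction (1): NH4Cl→HCl ratio 1:1 ⇒ n(HCl) = 3.78019 mol.
Reaction (2): HCl→H2S ratio 2:1 ⇒ n(H2S) = 1.89010 mol.
Reaction (3): H2S→H2O ratio 2:2 ⇒ n(H2O) = 1.89010 mol.
Mass of H2O = 1.89010 × 18.016 = 34.0520 g.

34.052 g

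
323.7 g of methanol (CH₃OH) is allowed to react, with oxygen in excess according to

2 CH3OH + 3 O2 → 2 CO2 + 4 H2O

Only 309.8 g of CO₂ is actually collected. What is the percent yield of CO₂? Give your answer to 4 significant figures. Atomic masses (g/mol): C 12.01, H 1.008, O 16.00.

69.68 %

M(CH3OH) = 12.01 + 4(1.008) + 16.00 = 32.042 g/mol.
M(CO2) = 12.01 + 2(16.00) = 44.01 g/mol.
n(CH3OH) = 323.70 g / 32.042 g/mol = 10.102 mol.
From the equation the CH3OH:CO2 mole ratio is 2:2, so n(CO2) = 10.102 × 2/2 = 10.102 mol.
Mass of CO2 = 10.102 mol × 44.01 g/mol = 444.61 g.
This is the theoretical yield. Percent yield = 309.8 g / 444.61 g × 100% = 69.680%.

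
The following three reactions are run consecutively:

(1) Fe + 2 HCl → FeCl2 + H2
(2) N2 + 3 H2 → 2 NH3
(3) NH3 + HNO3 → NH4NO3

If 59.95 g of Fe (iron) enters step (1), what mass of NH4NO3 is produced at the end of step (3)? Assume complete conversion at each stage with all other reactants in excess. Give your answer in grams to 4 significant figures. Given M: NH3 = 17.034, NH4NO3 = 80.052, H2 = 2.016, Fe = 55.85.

57.29 g

n(Fe) = 59.95 / 55.85 = 1.0734 mol.
Reaction (1): Fe→H2 ratio 1:1 ⇒ n(H2) = 1.0734 mol.
Reaction (2): H2→NH3 ratio 3:2 ⇒ n(NH3) = 0.71561 mol.
Reaction (3): NH3→NH4NO3 ratio 1:1 ⇒ n(NH4NO3) = 0.71561 mol.
Mass of NH4NO3 = 0.71561 × 80.052 = 57.286 g.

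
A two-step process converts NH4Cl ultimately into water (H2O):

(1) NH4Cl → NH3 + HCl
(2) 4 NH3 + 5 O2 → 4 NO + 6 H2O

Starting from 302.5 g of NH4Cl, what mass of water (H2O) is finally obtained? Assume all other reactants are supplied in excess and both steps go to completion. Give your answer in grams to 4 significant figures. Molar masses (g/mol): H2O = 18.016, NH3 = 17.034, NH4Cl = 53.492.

152.8 g

n(NH4Cl) = 302.50 / 53.492 = 5.6551 mol.
Step 1 gives a 1:1 ratio of NH4Cl to NH3, so n(NH3) = 5.6551 mol.
In step 2 the NH3:H2O ratio is 4:6, so n(H2O) = 8.4826 mol.
Mass of H2O = 8.4826 × 18.016 = 152.82 g.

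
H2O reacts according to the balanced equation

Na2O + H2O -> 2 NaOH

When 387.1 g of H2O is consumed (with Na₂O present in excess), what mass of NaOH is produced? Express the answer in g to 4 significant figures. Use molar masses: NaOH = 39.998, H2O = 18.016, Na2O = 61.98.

1719 g

n(H2O) = 387.10 g / 18.016 g/mol = 21.486 mol.
From the equation the H2O:NaOH mole ratio is 1:2, so n(NaOH) = 21.486 × 2/1 = 42.973 mol.
Mass of NaOH = 42.973 mol × 39.998 g/mol = 1718.8 g.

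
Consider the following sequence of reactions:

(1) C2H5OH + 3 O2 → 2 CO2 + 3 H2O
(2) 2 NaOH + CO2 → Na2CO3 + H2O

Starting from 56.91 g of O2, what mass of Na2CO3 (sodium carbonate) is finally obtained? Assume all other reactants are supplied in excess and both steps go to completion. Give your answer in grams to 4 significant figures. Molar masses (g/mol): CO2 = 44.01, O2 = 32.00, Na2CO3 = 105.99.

n(O2) = 56.910 / 32.00 = 1.7784 mol.
Step 1 gives a 3:2 ratio of O2 to CO2, so n(CO2) = 1.1856 mol.
In step 2 the CO2:Na2CO3 ratio is 1:1, so n(Na2CO3) = 1.1856 mol.
Mass of Na2CO3 = 1.1856 × 105.99 = 125.66 g.

125.7 g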